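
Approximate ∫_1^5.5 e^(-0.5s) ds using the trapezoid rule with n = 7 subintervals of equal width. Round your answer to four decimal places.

1.0945

Δs = (5.5 − 1)/7 = 9/14.
f(1) ≈ 0.6065, f(23/14) ≈ 0.4398, f(16/7) ≈ 0.3189, f(41/14) ≈ 0.2312, f(25/7) ≈ 0.1677, f(59/14) ≈ 0.1216, f(34/7) ≈ 0.0882, f(5.5) ≈ 0.0639.
T_7 = (Δs/2)·[f(s_0) + 2f(s_1) + ... + 2f(s_{6}) + f(s_7)].
Sum ≈ 1.0945.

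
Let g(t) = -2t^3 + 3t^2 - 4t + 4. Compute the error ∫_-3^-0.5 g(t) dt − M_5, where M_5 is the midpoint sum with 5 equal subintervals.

0.703125

Exact integral: ∫_-3^-0.5 g(t) dt = 94.84375.
M_5 = 94.140625.
Error = 94.84375 − 94.140625 = 0.703125.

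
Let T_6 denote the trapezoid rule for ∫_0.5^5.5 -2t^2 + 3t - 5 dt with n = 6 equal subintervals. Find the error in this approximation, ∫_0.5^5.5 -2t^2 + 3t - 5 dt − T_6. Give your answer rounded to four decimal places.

1.1574

Exact integral: ∫_0.5^5.5 f(t) dt ≈ -90.833333.
T_6 ≈ -91.990741.
Error ≈ -90.833333 − (-91.990741) ≈ 1.1574.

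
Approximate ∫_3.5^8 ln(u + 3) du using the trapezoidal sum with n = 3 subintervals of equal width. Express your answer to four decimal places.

Δu = (8 − 3.5)/3 = 1.5.
f(3.5) ≈ 1.8718, f(5) ≈ 2.0794, f(6.5) ≈ 2.2513, f(8) ≈ 2.3979.
T_3 = (Δu/2)·[f(u_0) + 2f(u_1) + 2f(u_2) + f(u_3)].
Sum ≈ 9.6984.

9.6984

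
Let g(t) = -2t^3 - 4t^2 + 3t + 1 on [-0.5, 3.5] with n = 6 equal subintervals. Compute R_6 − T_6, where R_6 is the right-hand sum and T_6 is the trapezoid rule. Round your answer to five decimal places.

R_6 ≈ -154.8518519.
T_6 ≈ -114.1851852.
R_6 − T_6 ≈ -40.66667.

-40.66667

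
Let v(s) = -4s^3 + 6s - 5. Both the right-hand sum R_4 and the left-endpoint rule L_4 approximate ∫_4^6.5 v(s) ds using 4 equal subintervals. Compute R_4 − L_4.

-517.1875

R_4 = -1731.66015625.
L_4 = -1214.47265625.
R_4 − L_4 = -517.1875.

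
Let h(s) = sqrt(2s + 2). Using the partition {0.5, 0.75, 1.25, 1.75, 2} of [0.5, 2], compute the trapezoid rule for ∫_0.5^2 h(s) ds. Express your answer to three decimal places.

Subinterval widths: 0.25, 0.5, 0.5, 0.25.
h(0.5) ≈ 1.732, h(0.75) ≈ 1.871, h(1.25) ≈ 2.121, h(1.75) ≈ 2.345, h(2) ≈ 2.449.
On each subinterval the trapezoid contributes (Δs_i/2)·[h(s_{i-1}) + h(s_i)].
Sum ≈ 3.164.

3.164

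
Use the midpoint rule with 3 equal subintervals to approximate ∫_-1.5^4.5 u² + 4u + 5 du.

95.5

Δu = (4.5 − (-1.5))/3 = 2.
Midpoints: -0.5, 1.5, 3.5.
f(-0.5) = 3.25, f(1.5) = 13.25, f(3.5) = 31.25.
Sum = Δu · [f(-0.5) + f(1.5) + f(3.5)].
Sum = 95.5.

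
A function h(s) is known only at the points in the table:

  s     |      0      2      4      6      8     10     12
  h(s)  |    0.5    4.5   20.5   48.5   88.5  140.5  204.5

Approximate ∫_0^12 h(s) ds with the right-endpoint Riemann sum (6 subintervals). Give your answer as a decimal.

1014

Δs = 2.
Sum = 2·[4.5 + 20.5 + 48.5 + 88.5 + 140.5 + 204.5] = 1014.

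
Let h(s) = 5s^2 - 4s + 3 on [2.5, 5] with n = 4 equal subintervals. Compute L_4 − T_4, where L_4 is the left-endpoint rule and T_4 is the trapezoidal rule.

L_4 = 126.93359375.
T_4 = 153.10546875.
L_4 − T_4 = -26.171875.

-26.171875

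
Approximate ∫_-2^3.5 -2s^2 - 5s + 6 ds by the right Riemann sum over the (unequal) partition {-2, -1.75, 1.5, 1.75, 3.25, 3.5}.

Subinterval widths: 0.25, 3.25, 0.25, 1.5, 0.25.
Right endpoints: -1.75, 1.5, 1.75, 3.25, 3.5.
f(-1.75) = 8.625, f(1.5) = -6, f(1.75) = -8.875, f(3.25) = -31.375, f(3.5) = -36.
Sum = Σ Δs_i · f(s_i).
Sum = -75.625.

-75.625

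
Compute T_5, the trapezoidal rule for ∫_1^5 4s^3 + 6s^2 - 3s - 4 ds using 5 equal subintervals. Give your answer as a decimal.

Δs = (5 − 1)/5 = 0.8.
f(1) = 3, f(1.8) = 33.368, f(2.6) = 99.064, f(3.4) = 212.376, f(4.2) = 385.592, f(5) = 631.
T_5 = (Δs/2)·[f(s_0) + 2f(s_1) + ... + 2f(s_{4}) + f(s_5)].
Sum = 837.92.

837.92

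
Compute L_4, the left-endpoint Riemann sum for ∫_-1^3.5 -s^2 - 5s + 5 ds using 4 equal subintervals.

-2.21484375

Δs = (3.5 − (-1))/4 = 1.125.
Left endpoints: -1, 0.125, 1.25, 2.375.
f(-1) = 9, f(0.125) = 4.359375, f(1.25) = -2.8125, f(2.375) = -12.515625.
Sum = Δs · [f(-1) + f(0.125) + f(1.25) + f(2.375)].
Sum = -2.21484375.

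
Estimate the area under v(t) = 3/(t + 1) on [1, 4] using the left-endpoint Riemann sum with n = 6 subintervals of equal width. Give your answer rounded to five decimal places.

Δt = (4 − 1)/6 = 0.5.
Left endpoints: 1, 1.5, 2, 2.5, 3, 3.5.
v(1) = 1.5, v(1.5) = 1.2, v(2) = 1, v(2.5) = 6/7, v(3) = 0.75, v(3.5) = 2/3.
Sum = Δt · [v(1) + v(1.5) + v(2) + ...].
Sum ≈ 2.98690.

2.98690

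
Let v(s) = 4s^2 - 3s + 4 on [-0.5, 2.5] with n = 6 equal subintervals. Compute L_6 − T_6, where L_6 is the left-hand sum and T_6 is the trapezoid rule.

-3.75

L_6 = 20.75.
T_6 = 24.5.
L_6 − T_6 = -3.75.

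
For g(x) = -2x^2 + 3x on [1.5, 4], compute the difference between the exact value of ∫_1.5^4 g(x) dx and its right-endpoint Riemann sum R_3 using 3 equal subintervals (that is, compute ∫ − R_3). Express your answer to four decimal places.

8.9120

Exact integral: ∫_1.5^4 g(x) dx ≈ -19.791667.
R_3 ≈ -28.703704.
Error ≈ -19.791667 − (-28.703704) ≈ 8.9120.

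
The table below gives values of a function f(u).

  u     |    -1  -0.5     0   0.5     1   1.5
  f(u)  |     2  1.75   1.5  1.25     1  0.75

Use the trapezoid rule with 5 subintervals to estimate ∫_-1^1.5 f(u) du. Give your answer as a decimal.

3.4375

Δu = 0.5.
T_5 = (0.5/2)·[2 + 2·1.75 + 2·1.5 + 2·1.25 + 2·1 + 0.75] = 3.4375.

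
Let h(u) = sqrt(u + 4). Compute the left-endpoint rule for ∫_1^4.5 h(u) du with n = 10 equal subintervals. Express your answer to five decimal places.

Δu = (4.5 − 1)/10 = 0.35.
Left endpoints: 1, 1.35, 1.7, 2.05, 2.4, 2.75, 3.1, 3.45, 3.8, 4.15.
h(1) ≈ 2.23607, h(1.35) ≈ 2.31301, h(1.7) ≈ 2.38747, h(2.05) ≈ 2.45967, h(2.4) ≈ 2.52982, h(2.75) ≈ 2.59808, h(3.1) ≈ 2.66458, h(3.45) ≈ 2.72947, h(3.8) ≈ 2.79285, h(4.15) ≈ 2.85482.
Sum = Δu · [h(1) + h(1.35) + h(1.7) + ...].
Sum ≈ 8.94804.

8.94804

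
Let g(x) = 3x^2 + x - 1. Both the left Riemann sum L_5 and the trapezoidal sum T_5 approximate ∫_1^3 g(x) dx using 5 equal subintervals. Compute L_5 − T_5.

L_5 = 22.96.
T_5 = 28.16.
L_5 − T_5 = -5.2.

-5.2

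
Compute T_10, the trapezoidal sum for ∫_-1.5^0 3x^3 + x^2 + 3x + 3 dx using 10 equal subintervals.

Δx = (0 − (-1.5))/10 = 0.15.
f(-1.5) = -9.375, f(-1.35) = -6.608625, f(-1.2) = -4.344, f(-1.05) = -2.520375, f(-0.9) = -1.077, f(-0.75) = 0.046875, f(-0.6) = 0.912, f(-0.45) = 1.579125, f(-0.3) = 2.109, f(-0.15) = 2.562375, f(0) = 3.
T_10 = (Δx/2)·[f(x_0) + 2f(x_1) + ... + 2f(x_{9}) + f(x_10)].
Sum = -1.57921875.

-1.57921875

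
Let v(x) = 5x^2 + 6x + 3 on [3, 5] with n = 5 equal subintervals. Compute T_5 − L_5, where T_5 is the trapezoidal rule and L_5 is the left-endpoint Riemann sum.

T_5 = 217.6.
L_5 = 199.2.
T_5 − L_5 = 18.4.

18.4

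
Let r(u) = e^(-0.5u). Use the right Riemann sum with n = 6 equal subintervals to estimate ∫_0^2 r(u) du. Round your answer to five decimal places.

1.16181

Δu = (2 − 0)/6 = 1/3.
Right endpoints: 1/3, 2/3, 1, 4/3, 5/3, 2.
r(1/3) ≈ 0.84648, r(2/3) ≈ 0.71653, r(1) ≈ 0.60653, r(4/3) ≈ 0.51342, r(5/3) ≈ 0.43460, r(2) ≈ 0.36788.
Sum = Δu · [r(1/3) + r(2/3) + r(1) + ...].
Sum ≈ 1.16181.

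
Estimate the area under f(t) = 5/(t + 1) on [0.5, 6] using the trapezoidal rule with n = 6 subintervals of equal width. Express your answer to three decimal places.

Δt = (6 − 0.5)/6 = 11/12.
f(0.5) = 10/3, f(17/12) = 60/29, f(7/3) = 1.5, f(3.25) = 20/17, f(25/6) = 30/31, f(61/12) = 60/73, f(6) = 5/7.
T_6 = (Δt/2)·[f(t_0) + 2f(t_1) + ... + 2f(t_{5}) + f(t_6)].
Sum ≈ 7.846.

7.846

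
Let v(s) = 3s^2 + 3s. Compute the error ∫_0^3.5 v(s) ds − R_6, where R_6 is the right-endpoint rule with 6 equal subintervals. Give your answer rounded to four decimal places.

Exact integral: ∫_0^3.5 v(s) ds = 61.25.
R_6 ≈ 75.626736.
Error ≈ 61.25 − 75.626736 ≈ -14.3767.

-14.3767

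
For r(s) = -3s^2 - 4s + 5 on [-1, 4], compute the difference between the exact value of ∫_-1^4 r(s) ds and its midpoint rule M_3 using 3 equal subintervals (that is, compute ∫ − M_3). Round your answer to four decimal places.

-3.4722

Exact integral: ∫_-1^4 r(s) ds = -70.
M_3 ≈ -66.527778.
Error ≈ -70 − (-66.527778) ≈ -3.4722.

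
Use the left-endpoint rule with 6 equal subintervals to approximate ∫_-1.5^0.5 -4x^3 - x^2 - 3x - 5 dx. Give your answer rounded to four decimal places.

0.0185

Δx = (0.5 − (-1.5))/6 = 1/3.
Left endpoints: -1.5, -7/6, -5/6, -0.5, -1/6, 1/6.
f(-1.5) = 10.75, f(-7/6) = 377/108, f(-5/6) = -95/108, f(-0.5) = -3.25, f(-1/6) = -487/108, f(1/6) = -599/108.
Sum = Δx · [f(-1.5) + f(-7/6) + f(-5/6) + ...].
Sum ≈ 0.0185.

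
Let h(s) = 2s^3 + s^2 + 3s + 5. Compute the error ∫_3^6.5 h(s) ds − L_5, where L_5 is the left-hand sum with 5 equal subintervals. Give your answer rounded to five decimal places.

Exact integral: ∫_3^6.5 h(s) ds ≈ 1001.9479167.
L_5 = 821.73.
Error ≈ 1001.9479167 − 821.73 ≈ 180.21792.

180.21792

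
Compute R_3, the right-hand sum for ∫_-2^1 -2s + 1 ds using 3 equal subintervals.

Δs = (1 − (-2))/3 = 1.
Right endpoints: -1, 0, 1.
f(-1) = 3, f(0) = 1, f(1) = -1.
Sum = Δs · [f(-1) + f(0) + f(1)].
Sum = 3.

3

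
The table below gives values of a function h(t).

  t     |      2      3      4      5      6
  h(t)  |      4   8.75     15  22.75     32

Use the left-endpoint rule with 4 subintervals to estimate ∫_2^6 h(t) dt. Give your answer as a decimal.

50.5

Δt = 1.
Sum = 1·[4 + 8.75 + 15 + 22.75] = 50.5.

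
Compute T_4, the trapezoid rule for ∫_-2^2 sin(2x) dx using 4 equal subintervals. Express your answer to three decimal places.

0.000

Δx = (2 − (-2))/4 = 1.
f(-2) ≈ 0.757, f(-1) ≈ -0.909, f(0) ≈ 0.000, f(1) ≈ 0.909, f(2) ≈ -0.757.
T_4 = (Δx/2)·[f(x_0) + 2f(x_1) + 2f(x_2) + 2f(x_3) + f(x_4)].
Sum ≈ 0.000.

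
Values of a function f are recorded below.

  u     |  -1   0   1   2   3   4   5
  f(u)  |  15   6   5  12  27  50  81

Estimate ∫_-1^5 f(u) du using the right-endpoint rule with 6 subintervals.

181

Δu = 1.
Sum = 1·[6 + 5 + 12 + 27 + 50 + 81] = 181.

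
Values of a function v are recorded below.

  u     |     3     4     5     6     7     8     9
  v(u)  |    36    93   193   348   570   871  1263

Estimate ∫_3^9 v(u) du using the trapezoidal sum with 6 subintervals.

2724.5

Δu = 1.
T_6 = (1/2)·[36 + 2·93 + 2·193 + 2·348 + 2·570 + 2·871 + 1263] = 2724.5.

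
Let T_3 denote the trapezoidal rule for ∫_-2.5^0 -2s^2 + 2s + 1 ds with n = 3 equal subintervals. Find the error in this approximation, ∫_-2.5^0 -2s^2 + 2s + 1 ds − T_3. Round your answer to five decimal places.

0.57870

Exact integral: ∫_-2.5^0 f(s) ds ≈ -14.1666667.
T_3 ≈ -14.7453704.
Error ≈ -14.1666667 − (-14.7453704) ≈ 0.57870.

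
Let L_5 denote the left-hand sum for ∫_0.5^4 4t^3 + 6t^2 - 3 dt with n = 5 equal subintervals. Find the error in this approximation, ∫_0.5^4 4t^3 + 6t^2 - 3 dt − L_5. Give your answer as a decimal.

113.0675

Exact integral: ∫_0.5^4 f(t) dt = 373.1875.
L_5 = 260.12.
Error = 373.1875 − 260.12 = 113.0675.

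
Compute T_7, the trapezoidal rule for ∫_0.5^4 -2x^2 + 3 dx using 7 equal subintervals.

-32.375

Δx = (4 − 0.5)/7 = 0.5.
f(0.5) = 2.5, f(1) = 1, f(1.5) = -1.5, f(2) = -5, f(2.5) = -9.5, f(3) = -15, f(3.5) = -21.5, f(4) = -29.
T_7 = (Δx/2)·[f(x_0) + 2f(x_1) + ... + 2f(x_{6}) + f(x_7)].
Sum = -32.375.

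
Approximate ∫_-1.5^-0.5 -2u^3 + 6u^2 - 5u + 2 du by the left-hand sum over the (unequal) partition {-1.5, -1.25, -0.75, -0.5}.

Subinterval widths: 0.25, 0.5, 0.25.
Left endpoints: -1.5, -1.25, -0.75.
f(-1.5) = 29.75, f(-1.25) = 21.53125, f(-0.75) = 9.96875.
Sum = Σ Δu_i · f(u_i).
Sum = 20.6953125.

20.6953125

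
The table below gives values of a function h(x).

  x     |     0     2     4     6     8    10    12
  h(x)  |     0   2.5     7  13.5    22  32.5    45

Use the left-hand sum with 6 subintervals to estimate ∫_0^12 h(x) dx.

Δx = 2.
Sum = 2·[0 + 2.5 + 7 + 13.5 + 22 + 32.5] = 155.

155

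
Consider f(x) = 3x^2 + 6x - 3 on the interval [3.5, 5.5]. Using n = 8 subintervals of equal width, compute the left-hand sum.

Δx = (5.5 − 3.5)/8 = 0.25.
Left endpoints: 3.5, 3.75, 4, 4.25, 4.5, 4.75, 5, 5.25.
f(3.5) = 54.75, f(3.75) = 61.6875, f(4) = 69, f(4.25) = 76.6875, f(4.5) = 84.75, f(4.75) = 93.1875, f(5) = 102, f(5.25) = 111.1875.
Sum = Δx · [f(3.5) + f(3.75) + f(4) + ...].
Sum = 163.3125.

163.3125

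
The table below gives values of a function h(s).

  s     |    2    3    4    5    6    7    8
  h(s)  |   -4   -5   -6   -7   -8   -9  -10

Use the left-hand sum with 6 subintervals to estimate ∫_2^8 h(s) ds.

-39

Δs = 1.
Sum = 1·[(-4) + (-5) + (-6) + (-7) + (-8) + (-9)] = -39.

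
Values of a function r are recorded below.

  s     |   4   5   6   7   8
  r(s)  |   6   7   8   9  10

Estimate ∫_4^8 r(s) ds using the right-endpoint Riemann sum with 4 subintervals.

Δs = 1.
Sum = 1·[7 + 8 + 9 + 10] = 34.

34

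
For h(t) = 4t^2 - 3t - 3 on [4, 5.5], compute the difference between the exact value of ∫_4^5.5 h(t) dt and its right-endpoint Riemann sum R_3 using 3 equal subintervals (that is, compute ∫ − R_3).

-13.375

Exact integral: ∫_4^5.5 h(t) dt = 110.625.
R_3 = 124.
Error = 110.625 − 124 = -13.375.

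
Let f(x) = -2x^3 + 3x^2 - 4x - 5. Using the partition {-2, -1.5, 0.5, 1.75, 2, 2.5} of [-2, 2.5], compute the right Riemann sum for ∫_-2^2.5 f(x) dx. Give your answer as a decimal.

-40.6640625

Subinterval widths: 0.5, 2, 1.25, 0.25, 0.5.
Right endpoints: -1.5, 0.5, 1.75, 2, 2.5.
f(-1.5) = 14.5, f(0.5) = -6.5, f(1.75) = -13.53125, f(2) = -17, f(2.5) = -27.5.
Sum = Σ Δx_i · f(x_i).
Sum = -40.6640625.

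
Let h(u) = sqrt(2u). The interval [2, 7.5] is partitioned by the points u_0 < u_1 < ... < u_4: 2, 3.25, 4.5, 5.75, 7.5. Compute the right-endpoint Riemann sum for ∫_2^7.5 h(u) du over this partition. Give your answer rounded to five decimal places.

Subinterval widths: 1.25, 1.25, 1.25, 1.75.
Right endpoints: 3.25, 4.5, 5.75, 7.5.
h(3.25) ≈ 2.54951, h(4.5) ≈ 3.00000, h(5.75) ≈ 3.39116, h(7.5) ≈ 3.87298.
Sum = Σ Δu_i · h(u_i).
Sum ≈ 17.95356.

17.95356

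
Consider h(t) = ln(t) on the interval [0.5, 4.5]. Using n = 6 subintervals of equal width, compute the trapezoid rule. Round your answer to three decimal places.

Δt = (4.5 − 0.5)/6 = 2/3.
h(0.5) ≈ -0.693, h(7/6) ≈ 0.154, h(11/6) ≈ 0.606, h(2.5) ≈ 0.916, h(19/6) ≈ 1.153, h(23/6) ≈ 1.344, h(4.5) ≈ 1.504.
T_6 = (Δt/2)·[h(t_0) + 2h(t_1) + ... + 2h(t_{5}) + h(t_6)].
Sum ≈ 3.052.

3.052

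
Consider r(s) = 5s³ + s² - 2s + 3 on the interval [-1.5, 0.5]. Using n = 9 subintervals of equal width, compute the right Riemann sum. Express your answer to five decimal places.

4.08745

Δs = (0.5 − (-1.5))/9 = 2/9.
Right endpoints: -23/18, -19/18, -5/6, -11/18, -7/18, -1/6, 1/18, 5/18, 0.5.
r(-23/18) = -18913/5832, r(-19/18) = 2011/5832, r(-5/6) = 533/216, r(-11/18) = 20147/5832, r(-7/18) = 21199/5832, r(-1/6) = 721/216, r(1/18) = 16871/5832, r(5/18) = 15331/5832, r(0.5) = 2.875.
Sum = Δs · [r(-23/18) + r(-19/18) + r(-5/6) + ...].
Sum ≈ 4.08745.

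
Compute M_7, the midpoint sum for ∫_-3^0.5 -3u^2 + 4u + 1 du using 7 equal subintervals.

Δu = (0.5 − (-3))/7 = 0.5.
Midpoints: -2.75, -2.25, -1.75, -1.25, -0.75, -0.25, 0.25.
f(-2.75) = -32.6875, f(-2.25) = -23.1875, f(-1.75) = -15.1875, f(-1.25) = -8.6875, f(-0.75) = -3.6875, f(-0.25) = -0.1875, f(0.25) = 1.8125.
Sum = Δu · [f(-2.75) + f(-2.25) + f(-1.75) + ...].
Sum = -40.90625.

-40.90625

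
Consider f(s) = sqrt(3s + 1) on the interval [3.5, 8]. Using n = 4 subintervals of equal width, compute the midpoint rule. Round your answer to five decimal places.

Δs = (8 − 3.5)/4 = 1.125.
Midpoints: 4.0625, 5.1875, 6.3125, 7.4375.
f(4.0625) ≈ 3.63146, f(5.1875) ≈ 4.06971, f(6.3125) ≈ 4.46514, f(7.4375) ≈ 4.82830.
Sum = Δs · [f(4.0625) + f(5.1875) + f(6.3125) + f(7.4375)].
Sum ≈ 19.11894.

19.11894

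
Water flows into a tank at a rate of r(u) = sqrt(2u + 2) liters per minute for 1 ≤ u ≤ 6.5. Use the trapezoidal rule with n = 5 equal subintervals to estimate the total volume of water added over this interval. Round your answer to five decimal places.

Δu = (6.5 − 1)/5 = 1.1.
r(1) ≈ 2.00000, r(2.1) ≈ 2.48998, r(3.2) ≈ 2.89828, r(4.3) ≈ 3.25576, r(5.4) ≈ 3.57771, r(6.5) ≈ 3.87298.
T_5 = (Δu/2)·[r(u_0) + 2r(u_1) + ... + 2r(u_{4}) + r(u_5)].
Sum ≈ 16.67404.

16.67404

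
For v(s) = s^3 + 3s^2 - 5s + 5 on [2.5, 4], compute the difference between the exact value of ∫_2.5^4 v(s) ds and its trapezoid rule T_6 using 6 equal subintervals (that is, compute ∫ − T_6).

Exact integral: ∫_2.5^4 v(s) ds = 85.734375.
T_6 = 85.93359375.
Error = 85.734375 − 85.93359375 = -0.19921875.

-0.19921875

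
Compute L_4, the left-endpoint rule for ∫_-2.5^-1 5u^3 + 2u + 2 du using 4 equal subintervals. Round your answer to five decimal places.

-65.02441

Δu = (-1 − (-2.5))/4 = 0.375.
Left endpoints: -2.5, -2.125, -1.75, -1.375.
f(-2.5) = -81.125, f(-2.125) = -25717/512, f(-1.75) = -28.296875, f(-1.375) = -7039/512.
Sum = Δu · [f(-2.5) + f(-2.125) + f(-1.75) + f(-1.375)].
Sum ≈ -65.02441.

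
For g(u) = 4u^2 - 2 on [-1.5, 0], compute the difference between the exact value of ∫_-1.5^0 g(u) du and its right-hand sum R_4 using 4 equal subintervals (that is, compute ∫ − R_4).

1.546875

Exact integral: ∫_-1.5^0 g(u) du = 1.5.
R_4 = -0.046875.
Error = 1.5 − (-0.046875) = 1.546875.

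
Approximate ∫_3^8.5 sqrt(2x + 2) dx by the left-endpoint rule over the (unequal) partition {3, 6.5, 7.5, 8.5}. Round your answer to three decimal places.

Subinterval widths: 3.5, 1, 1.
Left endpoints: 3, 6.5, 7.5.
f(3) ≈ 2.828, f(6.5) ≈ 3.873, f(7.5) ≈ 4.123.
Sum = Σ Δx_i · f(x_i).
Sum ≈ 17.896.

17.896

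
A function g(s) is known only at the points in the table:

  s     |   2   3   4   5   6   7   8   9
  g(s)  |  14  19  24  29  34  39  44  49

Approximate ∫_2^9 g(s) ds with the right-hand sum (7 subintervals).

Δs = 1.
Sum = 1·[19 + 24 + 29 + 34 + 39 + 44 + 49] = 238.

238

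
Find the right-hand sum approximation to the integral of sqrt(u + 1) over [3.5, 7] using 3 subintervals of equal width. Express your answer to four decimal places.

9.1268

Δu = (7 − 3.5)/3 = 7/6.
Right endpoints: 14/3, 35/6, 7.
f(14/3) ≈ 2.3805, f(35/6) ≈ 2.6141, f(7) ≈ 2.8284.
Sum = Δu · [f(14/3) + f(35/6) + f(7)].
Sum ≈ 9.1268.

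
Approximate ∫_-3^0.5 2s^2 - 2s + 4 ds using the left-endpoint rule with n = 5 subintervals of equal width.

Δs = (0.5 − (-3))/5 = 0.7.
Left endpoints: -3, -2.3, -1.6, -0.9, -0.2.
f(-3) = 28, f(-2.3) = 19.18, f(-1.6) = 12.32, f(-0.9) = 7.42, f(-0.2) = 4.48.
Sum = Δs · [f(-3) + f(-2.3) + f(-1.6) + f(-0.9) + f(-0.2)].
Sum = 49.98.

49.98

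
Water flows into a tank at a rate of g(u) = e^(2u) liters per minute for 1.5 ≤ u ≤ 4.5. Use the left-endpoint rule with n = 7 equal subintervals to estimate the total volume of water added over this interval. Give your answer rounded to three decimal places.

Δu = (4.5 − 1.5)/7 = 3/7.
Left endpoints: 1.5, 27/14, 33/14, 39/14, 45/14, 51/14, 57/14.
g(1.5) ≈ 20.086, g(27/14) ≈ 47.330, g(33/14) ≈ 111.529, g(39/14) ≈ 262.809, g(45/14) ≈ 619.289, g(51/14) ≈ 1459.303, g(57/14) ≈ 3438.729.
Sum = Δu · [g(1.5) + g(27/14) + g(33/14) + ...].
Sum ≈ 2553.889.

2553.889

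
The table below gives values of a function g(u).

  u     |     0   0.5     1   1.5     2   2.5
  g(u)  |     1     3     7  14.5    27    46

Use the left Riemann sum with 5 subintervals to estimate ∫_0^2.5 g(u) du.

26.25

Δu = 0.5.
Sum = 0.5·[1 + 3 + 7 + 14.5 + 27] = 26.25.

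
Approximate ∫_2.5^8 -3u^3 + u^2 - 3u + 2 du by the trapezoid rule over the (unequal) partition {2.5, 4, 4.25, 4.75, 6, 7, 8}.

-3005.765625

Subinterval widths: 1.5, 0.25, 0.5, 1.25, 1, 1.
f(2.5) = -46.125, f(4) = -186, f(4.25) = -222.984375, f(4.75) = -311.203125, f(6) = -628, f(7) = -999, f(8) = -1494.
On each subinterval the trapezoid contributes (Δu_i/2)·[f(u_{i-1}) + f(u_i)].
Sum = -3005.765625.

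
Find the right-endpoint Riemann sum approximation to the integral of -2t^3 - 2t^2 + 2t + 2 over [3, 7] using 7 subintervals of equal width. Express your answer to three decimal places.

Δt = (7 − 3)/7 = 4/7.
Right endpoints: 25/7, 29/7, 33/7, 37/7, 41/7, 45/7, 7.
f(25/7) = -36864/343, f(29/7) = -57024/343, f(33/7) = -83200/343, f(37/7) = -116160/343, f(41/7) = -156672/343, f(45/7) = -205504/343, f(7) = -768.
Sum = Δt · [f(25/7) + f(29/7) + f(33/7) + ...].
Sum ≈ -1530.776.

-1530.776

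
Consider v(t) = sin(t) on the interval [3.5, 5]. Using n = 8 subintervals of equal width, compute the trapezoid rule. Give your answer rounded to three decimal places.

Δt = (5 − 3.5)/8 = 0.1875.
v(3.5) ≈ -0.351, v(3.6875) ≈ -0.519, v(3.875) ≈ -0.669, v(4.0625) ≈ -0.796, v(4.25) ≈ -0.895, v(4.4375) ≈ -0.962, v(4.625) ≈ -0.996, v(4.8125) ≈ -0.995, v(5) ≈ -0.959.
T_8 = (Δt/2)·[v(t_0) + 2v(t_1) + ... + 2v(t_{7}) + v(t_8)].
Sum ≈ -1.217.

-1.217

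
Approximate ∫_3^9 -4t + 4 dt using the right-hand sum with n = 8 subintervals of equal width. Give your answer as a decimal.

-129

Δt = (9 − 3)/8 = 0.75.
Right endpoints: 3.75, 4.5, 5.25, 6, 6.75, 7.5, 8.25, 9.
f(3.75) = -11, f(4.5) = -14, f(5.25) = -17, f(6) = -20, f(6.75) = -23, f(7.5) = -26, f(8.25) = -29, f(9) = -32.
Sum = Δt · [f(3.75) + f(4.5) + f(5.25) + ...].
Sum = -129.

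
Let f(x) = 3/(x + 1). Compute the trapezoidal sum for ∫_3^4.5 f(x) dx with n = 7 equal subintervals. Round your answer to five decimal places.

0.95570

Δx = (4.5 − 3)/7 = 3/14.
f(3) = 0.75, f(45/14) = 42/59, f(24/7) = 21/31, f(51/14) = 42/65, f(27/7) = 21/34, f(57/14) = 42/71, f(30/7) = 21/37, f(4.5) = 6/11.
T_7 = (Δx/2)·[f(x_0) + 2f(x_1) + ... + 2f(x_{6}) + f(x_7)].
Sum ≈ 0.95570.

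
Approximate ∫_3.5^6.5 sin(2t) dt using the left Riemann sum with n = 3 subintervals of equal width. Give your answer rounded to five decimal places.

Δt = (6.5 − 3.5)/3 = 1.
Left endpoints: 3.5, 4.5, 5.5.
f(3.5) ≈ 0.65699, f(4.5) ≈ 0.41212, f(5.5) ≈ -0.99999.
Sum = Δt · [f(3.5) + f(4.5) + f(5.5)].
Sum ≈ 0.06911.

0.06911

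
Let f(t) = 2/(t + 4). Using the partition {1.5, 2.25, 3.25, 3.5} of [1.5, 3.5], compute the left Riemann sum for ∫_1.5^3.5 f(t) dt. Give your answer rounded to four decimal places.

0.6617

Subinterval widths: 0.75, 1, 0.25.
Left endpoints: 1.5, 2.25, 3.25.
f(1.5) = 4/11, f(2.25) = 0.32, f(3.25) = 8/29.
Sum = Σ Δt_i · f(t_i).
Sum ≈ 0.6617.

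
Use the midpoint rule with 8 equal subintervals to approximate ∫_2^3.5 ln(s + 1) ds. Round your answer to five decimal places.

1.97267

Δs = (3.5 − 2)/8 = 0.1875.
Midpoints: 2.09375, 2.28125, 2.46875, 2.65625, 2.84375, 3.03125, 3.21875, 3.40625.
f(2.09375) ≈ 1.12938, f(2.28125) ≈ 1.18822, f(2.46875) ≈ 1.24379, f(2.65625) ≈ 1.29644, f(2.84375) ≈ 1.34645, f(3.03125) ≈ 1.39408, f(3.21875) ≈ 1.43954, f(3.40625) ≈ 1.48302.
Sum = Δs · [f(2.09375) + f(2.28125) + f(2.46875) + ...].
Sum ≈ 1.97267.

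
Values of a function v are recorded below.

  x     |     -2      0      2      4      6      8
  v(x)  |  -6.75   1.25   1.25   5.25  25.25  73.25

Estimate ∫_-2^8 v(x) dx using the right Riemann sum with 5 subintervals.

212.5

Δx = 2.
Sum = 2·[1.25 + 1.25 + 5.25 + 25.25 + 73.25] = 212.5.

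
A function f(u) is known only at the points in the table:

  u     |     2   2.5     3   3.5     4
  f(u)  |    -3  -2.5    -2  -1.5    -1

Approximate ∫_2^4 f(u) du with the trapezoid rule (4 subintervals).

-4

Δu = 0.5.
T_4 = (0.5/2)·[(-3) + 2·(-2.5) + 2·(-2) + 2·(-1.5) + (-1)] = -4.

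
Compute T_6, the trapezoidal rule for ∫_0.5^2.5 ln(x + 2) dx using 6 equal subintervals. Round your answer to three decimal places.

2.476

Δx = (2.5 − 0.5)/6 = 1/3.
f(0.5) ≈ 0.916, f(5/6) ≈ 1.041, f(7/6) ≈ 1.153, f(1.5) ≈ 1.253, f(11/6) ≈ 1.344, f(13/6) ≈ 1.427, f(2.5) ≈ 1.504.
T_6 = (Δx/2)·[f(x_0) + 2f(x_1) + ... + 2f(x_{5}) + f(x_6)].
Sum ≈ 2.476.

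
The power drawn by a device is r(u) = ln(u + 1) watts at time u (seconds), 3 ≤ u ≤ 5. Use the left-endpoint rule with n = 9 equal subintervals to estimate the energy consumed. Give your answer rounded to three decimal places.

Δu = (5 − 3)/9 = 2/9.
Left endpoints: 3, 29/9, 31/9, 11/3, 35/9, 37/9, 13/3, 41/9, 43/9.
r(3) ≈ 1.386, r(29/9) ≈ 1.440, r(31/9) ≈ 1.492, r(11/3) ≈ 1.540, r(35/9) ≈ 1.587, r(37/9) ≈ 1.631, r(13/3) ≈ 1.674, r(41/9) ≈ 1.715, r(43/9) ≈ 1.754.
Sum = Δu · [r(3) + r(29/9) + r(31/9) + ...].
Sum ≈ 3.160.

3.160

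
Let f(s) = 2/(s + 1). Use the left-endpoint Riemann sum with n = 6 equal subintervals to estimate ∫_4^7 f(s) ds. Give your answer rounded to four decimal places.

0.9785

Δs = (7 − 4)/6 = 0.5.
Left endpoints: 4, 4.5, 5, 5.5, 6, 6.5.
f(4) = 0.4, f(4.5) = 4/11, f(5) = 1/3, f(5.5) = 4/13, f(6) = 2/7, f(6.5) = 4/15.
Sum = Δs · [f(4) + f(4.5) + f(5) + ...].
Sum ≈ 0.9785.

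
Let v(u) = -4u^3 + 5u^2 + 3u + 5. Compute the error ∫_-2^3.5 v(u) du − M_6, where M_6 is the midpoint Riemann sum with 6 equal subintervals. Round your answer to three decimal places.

-1.541

Exact integral: ∫_-2^3.5 v(u) du ≈ -9.39583.
M_6 ≈ -7.85532.
Error ≈ -9.39583 − (-7.85532) ≈ -1.541.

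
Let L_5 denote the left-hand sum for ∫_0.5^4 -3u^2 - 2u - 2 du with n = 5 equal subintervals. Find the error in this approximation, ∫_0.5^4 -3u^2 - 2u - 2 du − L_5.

-18.13

Exact integral: ∫_0.5^4 f(u) du = -86.625.
L_5 = -68.495.
Error = -86.625 − (-68.495) = -18.13.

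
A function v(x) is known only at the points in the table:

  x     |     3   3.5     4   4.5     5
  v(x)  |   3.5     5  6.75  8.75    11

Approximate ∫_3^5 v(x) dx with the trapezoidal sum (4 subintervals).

13.875

Δx = 0.5.
T_4 = (0.5/2)·[3.5 + 2·5 + 2·6.75 + 2·8.75 + 11] = 13.875.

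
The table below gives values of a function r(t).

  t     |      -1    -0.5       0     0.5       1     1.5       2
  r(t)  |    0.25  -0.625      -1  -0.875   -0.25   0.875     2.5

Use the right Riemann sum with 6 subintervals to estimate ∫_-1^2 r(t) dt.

Δt = 0.5.
Sum = 0.5·[(-0.625) + (-1) + (-0.875) + (-0.25) + 0.875 + 2.5] = 0.3125.

0.3125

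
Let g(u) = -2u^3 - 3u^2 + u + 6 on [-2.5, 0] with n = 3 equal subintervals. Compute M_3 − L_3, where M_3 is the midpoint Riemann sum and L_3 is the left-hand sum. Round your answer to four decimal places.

M_3 ≈ 15.130208.
L_3 = 21.25.
M_3 − L_3 ≈ -6.1198.

-6.1198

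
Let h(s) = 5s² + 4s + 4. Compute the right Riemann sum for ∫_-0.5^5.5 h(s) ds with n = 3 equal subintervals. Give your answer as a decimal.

555.5

Δs = (5.5 − (-0.5))/3 = 2.
Right endpoints: 1.5, 3.5, 5.5.
h(1.5) = 21.25, h(3.5) = 79.25, h(5.5) = 177.25.
Sum = Δs · [h(1.5) + h(3.5) + h(5.5)].
Sum = 555.5.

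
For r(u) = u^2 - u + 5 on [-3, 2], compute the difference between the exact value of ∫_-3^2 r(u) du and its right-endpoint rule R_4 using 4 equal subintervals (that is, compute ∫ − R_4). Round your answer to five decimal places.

Exact integral: ∫_-3^2 r(u) du ≈ 39.1666667.
R_4 = 34.21875.
Error ≈ 39.1666667 − 34.21875 ≈ 4.94792.

4.94792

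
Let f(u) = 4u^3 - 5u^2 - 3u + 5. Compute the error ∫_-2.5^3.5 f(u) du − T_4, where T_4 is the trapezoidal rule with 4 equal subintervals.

-2.25

Exact integral: ∫_-2.5^3.5 f(u) du = 34.5.
T_4 = 36.75.
Error = 34.5 − 36.75 = -2.25.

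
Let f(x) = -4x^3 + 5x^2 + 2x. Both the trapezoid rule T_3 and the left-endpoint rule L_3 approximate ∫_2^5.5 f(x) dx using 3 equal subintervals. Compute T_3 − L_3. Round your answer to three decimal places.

T_3 ≈ -640.61343.
L_3 ≈ -351.71759.
T_3 − L_3 ≈ -288.896.

-288.896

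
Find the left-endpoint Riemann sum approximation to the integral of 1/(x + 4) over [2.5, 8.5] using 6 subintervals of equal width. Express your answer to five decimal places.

Δx = (8.5 − 2.5)/6 = 1.
Left endpoints: 2.5, 3.5, 4.5, 5.5, 6.5, 7.5.
f(2.5) = 2/13, f(3.5) = 2/15, f(4.5) = 2/17, f(5.5) = 2/19, f(6.5) = 2/21, f(7.5) = 2/23.
Sum = Δx · [f(2.5) + f(3.5) + f(4.5) + ...].
Sum ≈ 0.69228.

0.69228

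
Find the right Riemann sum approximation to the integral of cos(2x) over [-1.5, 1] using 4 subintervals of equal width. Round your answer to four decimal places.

Δx = (1 − (-1.5))/4 = 0.625.
Right endpoints: -0.875, -0.25, 0.375, 1.
f(-0.875) ≈ -0.1782, f(-0.25) ≈ 0.8776, f(0.375) ≈ 0.7317, f(1) ≈ -0.4161.
Sum = Δx · [f(-0.875) + f(-0.25) + f(0.375) + f(1)].
Sum ≈ 0.6343.

0.6343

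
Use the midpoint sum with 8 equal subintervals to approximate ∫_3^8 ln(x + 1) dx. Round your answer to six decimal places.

Δx = (8 − 3)/8 = 0.625.
Midpoints: 3.3125, 3.9375, 4.5625, 5.1875, 5.8125, 6.4375, 7.0625, 7.6875.
f(3.3125) ≈ 1.461518, f(3.9375) ≈ 1.596859, f(4.5625) ≈ 1.716048, f(5.1875) ≈ 1.822531, f(5.8125) ≈ 1.918759, f(6.4375) ≈ 2.006535, f(7.0625) ≈ 2.087224, f(7.6875) ≈ 2.161885.
Sum = Δx · [f(3.3125) + f(3.9375) + f(4.5625) + ...].
Sum ≈ 9.232099.

9.232099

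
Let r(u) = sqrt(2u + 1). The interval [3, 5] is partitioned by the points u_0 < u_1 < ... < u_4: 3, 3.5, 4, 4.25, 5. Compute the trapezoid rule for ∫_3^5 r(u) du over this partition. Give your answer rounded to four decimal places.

5.9855

Subinterval widths: 0.5, 0.5, 0.25, 0.75.
r(3) ≈ 2.6458, r(3.5) ≈ 2.8284, r(4) ≈ 3.0000, r(4.25) ≈ 3.0822, r(5) ≈ 3.3166.
On each subinterval the trapezoid contributes (Δu_i/2)·[r(u_{i-1}) + r(u_i)].
Sum ≈ 5.9855.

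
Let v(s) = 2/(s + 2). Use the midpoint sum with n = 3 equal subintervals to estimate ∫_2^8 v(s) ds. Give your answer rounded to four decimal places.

1.8159

Δs = (8 − 2)/3 = 2.
Midpoints: 3, 5, 7.
v(3) = 0.4, v(5) = 2/7, v(7) = 2/9.
Sum = Δs · [v(3) + v(5) + v(7)].
Sum ≈ 1.8159.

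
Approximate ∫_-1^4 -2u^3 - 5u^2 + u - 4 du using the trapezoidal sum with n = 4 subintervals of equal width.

Δu = (4 − (-1))/4 = 1.25.
f(-1) = -8, f(0.25) = -4.09375, f(1.5) = -20.5, f(2.75) = -80.65625, f(4) = -208.
T_4 = (Δu/2)·[f(u_0) + 2f(u_1) + 2f(u_2) + 2f(u_3) + f(u_4)].
Sum = -266.5625.

-266.5625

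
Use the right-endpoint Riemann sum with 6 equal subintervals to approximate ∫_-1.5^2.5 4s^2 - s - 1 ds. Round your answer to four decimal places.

24.5185

Δs = (2.5 − (-1.5))/6 = 2/3.
Right endpoints: -5/6, -1/6, 0.5, 7/6, 11/6, 2.5.
f(-5/6) = 47/18, f(-1/6) = -13/18, f(0.5) = -0.5, f(7/6) = 59/18, f(11/6) = 191/18, f(2.5) = 21.5.
Sum = Δs · [f(-5/6) + f(-1/6) + f(0.5) + ...].
Sum ≈ 24.5185.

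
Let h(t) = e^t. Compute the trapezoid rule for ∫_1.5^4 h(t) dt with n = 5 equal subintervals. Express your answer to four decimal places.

Δt = (4 − 1.5)/5 = 0.5.
h(1.5) ≈ 4.4817, h(2) ≈ 7.3891, h(2.5) ≈ 12.1825, h(3) ≈ 20.0855, h(3.5) ≈ 33.1155, h(4) ≈ 54.5982.
T_5 = (Δt/2)·[h(t_0) + 2h(t_1) + ... + 2h(t_{4}) + h(t_5)].
Sum ≈ 51.1562.

51.1562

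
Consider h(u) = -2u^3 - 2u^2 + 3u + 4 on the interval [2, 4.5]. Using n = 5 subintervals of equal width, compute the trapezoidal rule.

-220.3125

Δu = (4.5 − 2)/5 = 0.5.
h(2) = -14, h(2.5) = -32.25, h(3) = -59, h(3.5) = -95.75, h(4) = -144, h(4.5) = -205.25.
T_5 = (Δu/2)·[h(u_0) + 2h(u_1) + ... + 2h(u_{4}) + h(u_5)].
Sum = -220.3125.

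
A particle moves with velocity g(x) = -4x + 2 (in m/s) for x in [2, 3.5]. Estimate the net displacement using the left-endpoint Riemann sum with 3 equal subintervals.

-12

Δx = (3.5 − 2)/3 = 0.5.
Left endpoints: 2, 2.5, 3.
g(2) = -6, g(2.5) = -8, g(3) = -10.
Sum = Δx · [g(2) + g(2.5) + g(3)].
Sum = -12.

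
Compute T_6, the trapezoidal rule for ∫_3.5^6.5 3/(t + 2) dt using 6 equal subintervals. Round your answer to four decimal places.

Δt = (6.5 − 3.5)/6 = 0.5.
f(3.5) = 6/11, f(4) = 0.5, f(4.5) = 6/13, f(5) = 3/7, f(5.5) = 0.4, f(6) = 0.375, f(6.5) = 6/17.
T_6 = (Δt/2)·[f(t_0) + 2f(t_1) + ... + 2f(t_{5}) + f(t_6)].
Sum ≈ 1.3072.

1.3072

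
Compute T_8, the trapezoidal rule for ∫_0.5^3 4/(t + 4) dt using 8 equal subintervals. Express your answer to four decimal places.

1.7683

Δt = (3 − 0.5)/8 = 0.3125.
f(0.5) = 8/9, f(0.8125) = 64/77, f(1.125) = 32/41, f(1.4375) = 64/87, f(1.75) = 16/23, f(2.0625) = 64/97, f(2.375) = 32/51, f(2.6875) = 64/107, f(3) = 4/7.
T_8 = (Δt/2)·[f(t_0) + 2f(t_1) + ... + 2f(t_{7}) + f(t_8)].
Sum ≈ 1.7683.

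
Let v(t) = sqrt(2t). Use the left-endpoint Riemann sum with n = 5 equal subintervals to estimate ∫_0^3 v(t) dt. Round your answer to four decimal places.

Δt = (3 − 0)/5 = 0.6.
Left endpoints: 0, 0.6, 1.2, 1.8, 2.4.
v(0) ≈ 0.0000, v(0.6) ≈ 1.0954, v(1.2) ≈ 1.5492, v(1.8) ≈ 1.8974, v(2.4) ≈ 2.1909.
Sum = Δt · [v(0) + v(0.6) + v(1.2) + v(1.8) + v(2.4)].
Sum ≈ 4.0397.

4.0397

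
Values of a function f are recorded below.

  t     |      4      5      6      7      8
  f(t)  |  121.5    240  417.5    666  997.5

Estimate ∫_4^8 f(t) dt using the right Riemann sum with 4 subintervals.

Δt = 1.
Sum = 1·[240 + 417.5 + 666 + 997.5] = 2321.

2321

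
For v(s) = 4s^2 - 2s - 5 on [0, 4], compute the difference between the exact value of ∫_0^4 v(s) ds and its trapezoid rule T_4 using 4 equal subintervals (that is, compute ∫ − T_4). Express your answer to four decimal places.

-2.6667

Exact integral: ∫_0^4 v(s) ds ≈ 49.333333.
T_4 = 52.
Error ≈ 49.333333 − 52 ≈ -2.6667.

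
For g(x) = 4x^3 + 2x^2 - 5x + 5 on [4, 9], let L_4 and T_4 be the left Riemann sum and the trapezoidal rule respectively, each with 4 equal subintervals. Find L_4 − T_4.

-1728.125

L_4 = 4986.875.
T_4 = 6715.
L_4 − T_4 = -1728.125.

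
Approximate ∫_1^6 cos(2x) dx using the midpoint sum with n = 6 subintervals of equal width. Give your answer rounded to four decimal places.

-0.8139

Δx = (6 − 1)/6 = 5/6.
Midpoints: 17/12, 2.25, 37/12, 47/12, 4.75, 67/12.
f(17/12) ≈ -0.9529, f(2.25) ≈ -0.2108, f(37/12) ≈ 0.9932, f(47/12) ≈ 0.0206, f(4.75) ≈ -0.9972, f(67/12) ≈ 0.1703.
Sum = Δx · [f(17/12) + f(2.25) + f(37/12) + ...].
Sum ≈ -0.8139.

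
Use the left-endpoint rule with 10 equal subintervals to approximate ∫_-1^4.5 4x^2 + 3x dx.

127.105

Δx = (4.5 − (-1))/10 = 0.55.
Left endpoints: -1, -0.45, 0.1, 0.65, 1.2, 1.75, 2.3, 2.85, 3.4, 3.95.
f(-1) = 1, f(-0.45) = -0.54, f(0.1) = 0.34, f(0.65) = 3.64, f(1.2) = 9.36, f(1.75) = 17.5, f(2.3) = 28.06, f(2.85) = 41.04, f(3.4) = 56.44, f(3.95) = 74.26.
Sum = Δx · [f(-1) + f(-0.45) + f(0.1) + ...].
Sum = 127.105.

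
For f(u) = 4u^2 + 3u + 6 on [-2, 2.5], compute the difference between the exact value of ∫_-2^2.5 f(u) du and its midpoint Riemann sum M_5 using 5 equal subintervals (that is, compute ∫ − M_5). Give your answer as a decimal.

1.215

Exact integral: ∫_-2^2.5 f(u) du = 61.875.
M_5 = 60.66.
Error = 61.875 − 60.66 = 1.215.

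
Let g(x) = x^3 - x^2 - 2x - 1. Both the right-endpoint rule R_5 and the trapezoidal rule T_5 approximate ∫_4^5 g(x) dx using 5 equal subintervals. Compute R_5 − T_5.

R_5 = 67.
T_5 = 62.
R_5 − T_5 = 5.

5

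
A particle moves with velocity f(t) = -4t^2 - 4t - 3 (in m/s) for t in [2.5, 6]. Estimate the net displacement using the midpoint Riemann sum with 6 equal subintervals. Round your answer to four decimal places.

-336.7697

Δt = (6 − 2.5)/6 = 7/12.
Midpoints: 67/24, 3.375, 95/24, 109/24, 5.125, 137/24.
f(67/24) = -6529/144, f(3.375) = -62.0625, f(95/24) = -11737/144, f(109/24) = -14929/144, f(5.125) = -128.5625, f(137/24) = -22489/144.
Sum = Δt · [f(67/24) + f(3.375) + f(95/24) + ...].
Sum ≈ -336.7697.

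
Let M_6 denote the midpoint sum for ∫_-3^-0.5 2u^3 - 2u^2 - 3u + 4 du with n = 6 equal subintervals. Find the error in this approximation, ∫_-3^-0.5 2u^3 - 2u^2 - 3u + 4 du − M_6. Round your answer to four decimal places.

Exact integral: ∫_-3^-0.5 f(u) du ≈ -35.260417.
M_6 ≈ -34.808304.
Error ≈ -35.260417 − (-34.808304) ≈ -0.4521.

-0.4521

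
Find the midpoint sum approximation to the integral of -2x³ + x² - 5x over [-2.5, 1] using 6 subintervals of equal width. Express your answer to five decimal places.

37.15205

Δx = (1 − (-2.5))/6 = 7/12.
Midpoints: -53/24, -1.625, -25/24, -11/24, 0.125, 17/24.
f(-53/24) = 258905/6912, f(-1.625) = 19.34765625, f(-25/24) = 59125/6912, f(-11/24) = 18623/6912, f(0.125) = -0.61328125, f(17/24) = -25925/6912.
Sum = Δx · [f(-53/24) + f(-1.625) + f(-25/24) + ...].
Sum ≈ 37.15205.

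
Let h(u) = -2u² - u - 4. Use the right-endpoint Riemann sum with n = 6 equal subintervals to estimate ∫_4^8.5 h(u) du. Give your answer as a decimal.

Δu = (8.5 − 4)/6 = 0.75.
Right endpoints: 4.75, 5.5, 6.25, 7, 7.75, 8.5.
h(4.75) = -53.875, h(5.5) = -70, h(6.25) = -88.375, h(7) = -109, h(7.75) = -131.875, h(8.5) = -157.
Sum = Δu · [h(4.75) + h(5.5) + h(6.25) + ...].
Sum = -457.59375.

-457.59375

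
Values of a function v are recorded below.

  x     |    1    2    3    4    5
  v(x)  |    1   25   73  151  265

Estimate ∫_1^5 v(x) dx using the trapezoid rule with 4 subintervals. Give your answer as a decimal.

Δx = 1.
T_4 = (1/2)·[1 + 2·25 + 2·73 + 2·151 + 265] = 382.

382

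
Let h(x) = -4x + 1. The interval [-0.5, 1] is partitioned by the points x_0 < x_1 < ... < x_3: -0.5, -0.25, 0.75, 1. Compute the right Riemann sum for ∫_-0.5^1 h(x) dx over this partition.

-2.25

Subinterval widths: 0.25, 1, 0.25.
Right endpoints: -0.25, 0.75, 1.
h(-0.25) = 2, h(0.75) = -2, h(1) = -3.
Sum = Σ Δx_i · h(x_i).
Sum = -2.25.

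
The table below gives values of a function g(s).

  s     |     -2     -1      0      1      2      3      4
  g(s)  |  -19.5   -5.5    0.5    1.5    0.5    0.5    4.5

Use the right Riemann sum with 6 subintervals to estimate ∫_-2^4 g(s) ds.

Δs = 1.
Sum = 1·[(-5.5) + 0.5 + 1.5 + 0.5 + 0.5 + 4.5] = 2.

2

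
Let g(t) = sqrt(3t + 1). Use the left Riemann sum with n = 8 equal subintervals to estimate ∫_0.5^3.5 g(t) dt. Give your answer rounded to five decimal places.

Δt = (3.5 − 0.5)/8 = 0.375.
Left endpoints: 0.5, 0.875, 1.25, 1.625, 2, 2.375, 2.75, 3.125.
g(0.5) ≈ 1.58114, g(0.875) ≈ 1.90394, g(1.25) ≈ 2.17945, g(1.625) ≈ 2.42384, g(2) ≈ 2.64575, g(2.375) ≈ 2.85044, g(2.75) ≈ 3.04138, g(3.125) ≈ 3.22102.
Sum = Δt · [g(0.5) + g(0.875) + g(1.25) + ...].
Sum ≈ 7.44261.

7.44261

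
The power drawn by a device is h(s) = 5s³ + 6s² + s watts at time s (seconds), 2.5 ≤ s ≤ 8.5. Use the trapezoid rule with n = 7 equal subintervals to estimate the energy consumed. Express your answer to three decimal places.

Δs = (8.5 − 2.5)/7 = 6/7.
h(2.5) = 118.125, h(47/14) = 713883/2744, h(59/14) = 1330863/2744, h(71/14) = 2226915/2744, h(83/14) = 3453879/2744, h(95/14) = 5063595/2744, h(107/14) = 7107903/2744, h(8.5) = 3512.625.
T_7 = (Δs/2)·[h(s_0) + 2h(s_1) + ... + 2h(s_{6}) + h(s_7)].
Sum ≈ 7771.270.

7771.270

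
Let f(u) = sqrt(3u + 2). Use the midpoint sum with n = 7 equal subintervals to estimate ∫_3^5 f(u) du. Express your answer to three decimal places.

Δu = (5 − 3)/7 = 2/7.
Midpoints: 22/7, 24/7, 26/7, 4, 30/7, 32/7, 34/7.
f(22/7) ≈ 3.381, f(24/7) ≈ 3.505, f(26/7) ≈ 3.625, f(4) ≈ 3.742, f(30/7) ≈ 3.854, f(32/7) ≈ 3.964, f(34/7) ≈ 4.071.
Sum = Δu · [f(22/7) + f(24/7) + f(26/7) + ...].
Sum ≈ 7.469.

7.469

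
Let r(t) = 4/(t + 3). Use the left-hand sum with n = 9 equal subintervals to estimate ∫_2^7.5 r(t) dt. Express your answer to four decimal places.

Δt = (7.5 − 2)/9 = 11/18.
Left endpoints: 2, 47/18, 29/9, 23/6, 40/9, 91/18, 17/3, 113/18, 62/9.
r(2) = 0.8, r(47/18) = 72/101, r(29/9) = 9/14, r(23/6) = 24/41, r(40/9) = 36/67, r(91/18) = 72/145, r(17/3) = 6/13, r(113/18) = 72/167, r(62/9) = 36/89.
Sum = Δt · [r(2) + r(47/18) + r(29/9) + ...].
Sum ≈ 3.0996.

3.0996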